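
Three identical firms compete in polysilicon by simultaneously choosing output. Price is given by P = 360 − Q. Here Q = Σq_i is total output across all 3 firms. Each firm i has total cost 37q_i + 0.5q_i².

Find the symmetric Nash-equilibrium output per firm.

A representative firm's profit is π_i = q_i(360 − Q) − 37q_i − 0.5q_i², with Q = q_i + Σ_{j≠i} q_j.
First-order condition: 323 − 3q_i − Σ_{j≠i} q_j = 0.
With identical firms, set every q_j = q: then 323 − 3q − 2q = 0, i.e. q = 323/5 = 64.6.

64.6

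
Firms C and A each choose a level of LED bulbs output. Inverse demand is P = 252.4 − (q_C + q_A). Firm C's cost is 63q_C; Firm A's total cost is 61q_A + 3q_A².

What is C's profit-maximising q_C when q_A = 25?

82.2

Firm C's profit: π = q_C(252.4 − (q_C + q_A)) − 63q_C.
∂π/∂q_C = 189.4 − 2q_C − q_A = 0, so q_C = 94.7 − 0.5q_A.
At q_A = 25: q_C = 94.7 − 0.5·25 = 82.2.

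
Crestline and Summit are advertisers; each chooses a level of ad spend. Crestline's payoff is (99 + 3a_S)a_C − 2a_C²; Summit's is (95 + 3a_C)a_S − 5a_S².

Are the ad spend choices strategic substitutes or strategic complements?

strategic complements

Expanding Crestline's payoff: 99a_C + 3a_Sa_C − 2a_C².
∂π/∂a_C = 99 + 3a_S − 4a_C = 0, so a_C = 24.75 + 0.75a_S.
The best-response slope da_C/da_S = 0.75 > 0: the reaction function is upward-sloping, so the choices are strategic complements.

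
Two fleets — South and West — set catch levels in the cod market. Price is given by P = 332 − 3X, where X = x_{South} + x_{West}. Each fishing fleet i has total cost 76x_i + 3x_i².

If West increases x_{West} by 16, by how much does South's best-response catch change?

-4

Fishing fleet South's profit: π = x_{South}(332 − 3(x_{South} + x_{West})) − 76x_{South} − 3x_{South}².
∂π/∂x_{South} = 256 − 12x_{South} − 3x_{West} = 0, so x_{South} = 64/3 − 0.25x_{West}.
The reaction-function slope is −0.25, so a 16-unit rise in x_{West} moves x_{South} by −0.25 × 16 = −4. South's best response falls — the actions are strategic substitutes.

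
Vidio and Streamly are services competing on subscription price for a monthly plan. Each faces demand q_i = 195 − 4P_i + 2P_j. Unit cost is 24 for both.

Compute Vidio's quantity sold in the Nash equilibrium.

Vidio's profit: π = (P_{Vidio} − 24)(195 − 4P_{Vidio} + 2P_{Streamly}).
∂π/∂P_{Vidio} = 291 − 8P_{Vidio} + 2P_{Streamly} = 0 ⇒ P_{Vidio} = 36.375 + 0.25P_{Streamly}.
The game is symmetric, so in equilibrium P_{Streamly} = P_{Vidio}: the reaction function gives 0.75P_{Vidio} = 36.375, hence P_{Vidio} = 48.5.
q_{Vidio} = 195 − 4·48.5 + 2·48.5 = 98.

98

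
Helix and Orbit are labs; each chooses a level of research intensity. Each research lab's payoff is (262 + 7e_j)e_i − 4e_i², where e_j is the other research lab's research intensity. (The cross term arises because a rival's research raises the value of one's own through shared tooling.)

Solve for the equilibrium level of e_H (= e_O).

Helix's payoff is (262 + 7e_O)e_H − 4e_H².
∂π/∂e_H = 262 + 7e_O − 8e_H = 0, so e_H = 32.75 + 0.875e_O.
Setting e_H = e_O in the reaction function: e_H = 32.75 + 0.875e_H, so e_H = 32.75 / 0.125 = 262.

262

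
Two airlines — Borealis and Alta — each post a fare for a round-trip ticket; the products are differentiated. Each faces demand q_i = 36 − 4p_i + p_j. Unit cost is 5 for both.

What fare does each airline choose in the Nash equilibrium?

Borealis's profit: π = (p_{Borealis} − 5)(36 − 4p_{Borealis} + p_{Alta}).
∂π/∂p_{Borealis} = 56 − 8p_{Borealis} + p_{Alta} = 0 ⇒ p_{Borealis} = 7 + 0.125p_{Alta}.
The game is symmetric, so in equilibrium p_{Alta} = p_{Borealis}: the reaction function gives 0.875p_{Borealis} = 7, hence p_{Borealis} = 8.

8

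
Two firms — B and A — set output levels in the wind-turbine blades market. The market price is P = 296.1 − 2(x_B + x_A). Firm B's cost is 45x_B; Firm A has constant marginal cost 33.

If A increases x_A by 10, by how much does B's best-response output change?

Firm B's profit: π = x_B(296.1 − 2(x_B + x_A)) − 45x_B.
∂π/∂x_B = 251.1 − 4x_B − 2x_A = 0, so x_B = 62.775 − 0.5x_A.
The reaction-function slope is −0.5, so a 10-unit rise in x_A moves x_B by −0.5 × 10 = −5. B's best response falls — the actions are strategic substitutes.

-5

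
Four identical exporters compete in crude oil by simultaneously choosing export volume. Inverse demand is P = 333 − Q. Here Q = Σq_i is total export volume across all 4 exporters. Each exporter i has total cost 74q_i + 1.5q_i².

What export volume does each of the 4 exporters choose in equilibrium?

A representative exporter's profit is π_i = q_i(333 − Q) − 74q_i − 1.5q_i², with Q = q_i + Σ_{j≠i} q_j.
First-order condition: 259 − 5q_i − Σ_{j≠i} q_j = 0.
With identical exporters, set every q_j = q: then 259 − 5q − 3q = 0, i.e. q = 259/8 = 32.375.

32.375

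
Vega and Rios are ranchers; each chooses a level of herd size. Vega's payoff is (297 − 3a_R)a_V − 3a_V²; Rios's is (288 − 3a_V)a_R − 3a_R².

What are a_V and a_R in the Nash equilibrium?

34, 31

Expanding Vega's payoff: 297a_V − 3a_Ra_V − 3a_V².
∂π/∂a_V = 297 − 3a_R − 6a_V = 0, so a_V = 49.5 − 0.5a_R.
Likewise for Rios: a_R = 48 − 0.5a_V.
Plugging a_R into Vega's best response: a_V = 49.5 − 0.5(48 − 0.5a_V) ⇒ 0.75a_V = 25.5, so a_V = 34.
Then a_R = 48 − 0.5·34 = 31.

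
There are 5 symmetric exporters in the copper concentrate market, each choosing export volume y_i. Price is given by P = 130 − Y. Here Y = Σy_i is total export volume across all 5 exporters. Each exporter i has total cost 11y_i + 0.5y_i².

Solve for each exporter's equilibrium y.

17

A representative exporter's profit is π_i = y_i(130 − Y) − 11y_i − 0.5y_i², with Y = y_i + Σ_{j≠i} y_j.
First-order condition: 119 − 3y_i − Σ_{j≠i} y_j = 0.
Imposing symmetry (y_j = y for all j) turns Σ_{j≠i} y_j into 4y, so 119 = 7y and y = 17.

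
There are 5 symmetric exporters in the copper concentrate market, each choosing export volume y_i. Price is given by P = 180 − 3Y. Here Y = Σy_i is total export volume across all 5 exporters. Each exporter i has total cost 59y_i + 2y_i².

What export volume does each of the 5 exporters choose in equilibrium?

5.5

A representative exporter's profit is π_i = y_i(180 − 3Y) − 59y_i − 2y_i², with Y = y_i + Σ_{j≠i} y_j.
First-order condition: 121 − 10y_i − 3Σ_{j≠i} y_j = 0.
With identical exporters, set every y_j = y: then 121 − 10y − 12y = 0, i.e. y = 121/22 = 5.5.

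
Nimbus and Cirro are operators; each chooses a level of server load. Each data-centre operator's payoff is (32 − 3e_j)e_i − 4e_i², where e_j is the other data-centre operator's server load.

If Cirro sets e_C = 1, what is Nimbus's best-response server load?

3.625

Nimbus's payoff is (32 − 3e_C)e_N − 4e_N².
∂π/∂e_N = 32 − 3e_C − 8e_N = 0, so e_N = 4 − 0.375e_C.
At e_C = 1: e_N = 4 − 0.375·1 = 3.625.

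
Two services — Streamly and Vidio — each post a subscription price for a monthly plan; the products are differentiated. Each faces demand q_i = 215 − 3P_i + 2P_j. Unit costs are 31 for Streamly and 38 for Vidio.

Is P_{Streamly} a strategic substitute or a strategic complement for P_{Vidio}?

strategic complements

Streamly's profit: π = (P_{Streamly} − 31)(215 − 3P_{Streamly} + 2P_{Vidio}).
∂π/∂P_{Streamly} = 308 − 6P_{Streamly} + 2P_{Vidio} = 0 ⇒ P_{Streamly} = 154/3 + (1/3)P_{Vidio}.
The best-response slope dP_{Streamly}/dP_{Vidio} = 1/3 > 0: the reaction function is upward-sloping, so the choices are strategic complements.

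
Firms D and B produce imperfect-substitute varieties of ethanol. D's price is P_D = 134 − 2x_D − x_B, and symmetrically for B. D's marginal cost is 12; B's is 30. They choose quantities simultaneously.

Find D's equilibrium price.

63.2

Firm D's profit: π = x_D(134 − 2x_D − x_B) − 12x_D.
∂π/∂x_D = 122 − 4x_D − x_B = 0 ⇒ x_D = 30.5 − 0.25x_B.
Similarly x_B = 26 − 0.25x_D.
Solving the two reaction functions simultaneously: (1 − (−0.25)(−0.25))x_D = 30.5 − 0.25·26, so 0.9375x_D = 24 and x_D = 25.6.
Then x_B = 26 − 0.25·25.6 = 19.6.
P_D = 134 − 2·25.6 − 19.6 = 63.2.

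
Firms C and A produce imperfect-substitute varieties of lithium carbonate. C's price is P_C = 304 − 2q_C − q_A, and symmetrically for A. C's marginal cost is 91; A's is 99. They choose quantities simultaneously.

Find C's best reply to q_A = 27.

46.5

Firm C's profit: π = q_C(304 − 2q_C − q_A) − 91q_C.
∂π/∂q_C = 213 − 4q_C − q_A = 0 ⇒ q_C = 53.25 − 0.25q_A.
At q_A = 27: q_C = 53.25 − 0.25·27 = 46.5.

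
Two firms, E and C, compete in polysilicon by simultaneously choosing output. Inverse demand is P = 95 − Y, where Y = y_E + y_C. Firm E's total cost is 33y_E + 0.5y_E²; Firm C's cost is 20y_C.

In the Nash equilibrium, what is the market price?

Firm E's profit: π = y_E(95 − (y_E + y_C)) − 33y_E − 0.5y_E².
∂π/∂y_E = 62 − 3y_E − y_C = 0, so y_E = 62/3 − (1/3)y_C.
For C: ∂π/∂y_C = 75 − 2y_C − y_E = 0 ⇒ y_C = 37.5 − 0.5y_E.
Plugging y_C into E's best response: y_E = 62/3 − (1/3)(37.5 − 0.5y_E) ⇒ (5/6)y_E = 49/6, so y_E = 9.8.
Then y_C = 37.5 − 0.5·9.8 = 32.6.
Equilibrium price: P = 95 − 42.4 = 52.6.

52.6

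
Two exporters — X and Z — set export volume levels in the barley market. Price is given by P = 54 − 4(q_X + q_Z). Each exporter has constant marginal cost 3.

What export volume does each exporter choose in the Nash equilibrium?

4.25

Exporter X's profit: π = q_X(54 − 4(q_X + q_Z)) − 3q_X.
∂π/∂q_X = 51 − 8q_X − 4q_Z = 0, so q_X = 6.375 − 0.5q_Z.
Setting q_X = q_Z in the reaction function: q_X = 6.375 − 0.5q_X, so q_X = 6.375 / 1.5 = 4.25.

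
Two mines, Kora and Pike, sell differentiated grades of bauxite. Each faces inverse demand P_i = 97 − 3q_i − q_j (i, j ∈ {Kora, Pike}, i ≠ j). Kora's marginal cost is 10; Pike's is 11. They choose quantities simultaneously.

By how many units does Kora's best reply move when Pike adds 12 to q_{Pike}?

Mine Kora's profit: π = q_{Kora}(97 − 3q_{Kora} − q_{Pike}) − 10q_{Kora}.
∂π/∂q_{Kora} = 87 − 6q_{Kora} − q_{Pike} = 0 ⇒ q_{Kora} = 14.5 − (1/6)q_{Pike}.
The reaction-function slope is −1/6, so a 12-unit rise in q_{Pike} moves q_{Kora} by −1/6 × 12 = −2. Kora's best response falls — the actions are strategic substitutes.

-2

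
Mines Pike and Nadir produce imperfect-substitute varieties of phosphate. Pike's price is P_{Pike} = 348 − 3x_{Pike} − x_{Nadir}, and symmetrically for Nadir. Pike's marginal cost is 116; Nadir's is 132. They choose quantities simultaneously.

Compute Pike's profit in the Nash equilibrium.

Mine Pike's profit: π = x_{Pike}(348 − 3x_{Pike} − x_{Nadir}) − 116x_{Pike}.
∂π/∂x_{Pike} = 232 − 6x_{Pike} − x_{Nadir} = 0 ⇒ x_{Pike} = 116/3 − (1/6)x_{Nadir}.
Similarly x_{Nadir} = 36 − (1/6)x_{Pike}.
Plugging x_{Nadir} into Pike's best response: x_{Pike} = 116/3 − (1/6)(36 − (1/6)x_{Pike}) ⇒ (35/36)x_{Pike} = 98/3, so x_{Pike} = 33.6.
Then x_{Nadir} = 36 − (1/6)·33.6 = 30.4.
P_{Pike} = 348 − 3·33.6 − 30.4 = 216.8.
Profit = (216.8 − 116)·33.6 = 3386.88.

3386.88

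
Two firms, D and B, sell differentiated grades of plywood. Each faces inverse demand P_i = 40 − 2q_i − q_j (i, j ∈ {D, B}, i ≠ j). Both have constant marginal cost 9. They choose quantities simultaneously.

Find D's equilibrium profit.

Firm D's profit: π = q_D(40 − 2q_D − q_B) − 9q_D.
∂π/∂q_D = 31 − 4q_D − q_B = 0 ⇒ q_D = 7.75 − 0.25q_B.
The game is symmetric, so in equilibrium q_B = q_D: the reaction function gives 1.25q_D = 7.75, hence q_D = 6.2.
P_D = 40 − 2·6.2 − 6.2 = 21.4.
Profit = (21.4 − 9)·6.2 = 76.88.

76.88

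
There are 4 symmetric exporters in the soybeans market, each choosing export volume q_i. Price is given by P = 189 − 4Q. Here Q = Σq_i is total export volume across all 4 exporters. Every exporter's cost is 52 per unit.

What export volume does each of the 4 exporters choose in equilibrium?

6.85

A representative exporter's profit is π_i = q_i(189 − 4Q) − 52q_i, with Q = q_i + Σ_{j≠i} q_j.
First-order condition: 137 − 8q_i − 4Σ_{j≠i} q_j = 0.
With identical exporters, set every q_j = q: then 137 − 8q − 12q = 0, i.e. q = 137/20 = 6.85.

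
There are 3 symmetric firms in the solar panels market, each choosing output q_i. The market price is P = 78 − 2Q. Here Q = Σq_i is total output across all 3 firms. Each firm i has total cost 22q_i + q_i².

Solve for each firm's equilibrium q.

5.6

A representative firm's profit is π_i = q_i(78 − 2Q) − 22q_i − q_i², with Q = q_i + Σ_{j≠i} q_j.
First-order condition: 56 − 6q_i − 2Σ_{j≠i} q_j = 0.
Imposing symmetry (q_j = q for all j) turns Σ_{j≠i} q_j into 2q, so 56 = 10q and q = 5.6.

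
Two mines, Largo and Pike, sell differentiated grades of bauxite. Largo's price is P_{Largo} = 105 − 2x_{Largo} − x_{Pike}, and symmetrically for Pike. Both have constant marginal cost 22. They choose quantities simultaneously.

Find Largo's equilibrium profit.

551.12

Mine Largo's profit: π = x_{Largo}(105 − 2x_{Largo} − x_{Pike}) − 22x_{Largo}.
∂π/∂x_{Largo} = 83 − 4x_{Largo} − x_{Pike} = 0 ⇒ x_{Largo} = 20.75 − 0.25x_{Pike}.
The game is symmetric, so in equilibrium x_{Pike} = x_{Largo}: the reaction function gives 1.25x_{Largo} = 20.75, hence x_{Largo} = 16.6.
P_{Largo} = 105 − 2·16.6 − 16.6 = 55.2.
Profit = (55.2 − 22)·16.6 = 551.12.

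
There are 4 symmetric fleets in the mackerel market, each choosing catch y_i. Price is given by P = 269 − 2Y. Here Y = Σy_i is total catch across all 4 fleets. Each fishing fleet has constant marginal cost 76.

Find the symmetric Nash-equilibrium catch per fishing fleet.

A representative fishing fleet's profit is π_i = y_i(269 − 2Y) − 76y_i, with Y = y_i + Σ_{j≠i} y_j.
First-order condition: 193 − 4y_i − 2Σ_{j≠i} y_j = 0.
With identical fishing fleets, set every y_j = y: then 193 − 4y − 6y = 0, i.e. y = 193/10 = 19.3.

19.3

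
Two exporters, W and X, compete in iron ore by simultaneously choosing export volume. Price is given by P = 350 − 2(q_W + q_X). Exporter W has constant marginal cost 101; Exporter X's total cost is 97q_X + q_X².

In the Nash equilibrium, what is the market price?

199.8

Exporter W's profit: π = q_W(350 − 2(q_W + q_X)) − 101q_W.
∂π/∂q_W = 249 − 4q_W − 2q_X = 0, so q_W = 62.25 − 0.5q_X.
For X: ∂π/∂q_X = 253 − 6q_X − 2q_W = 0 ⇒ q_X = 253/6 − (1/3)q_W.
Substituting the second reaction function into the first: q_W = 62.25 − 0.5(253/6 − (1/3)q_W), which gives (5/6)q_W = 247/6 ⇒ q_W = 49.4.
Then q_X = 253/6 − (1/3)·49.4 = 25.7.
Equilibrium price: P = 350 − 2·75.1 = 199.8.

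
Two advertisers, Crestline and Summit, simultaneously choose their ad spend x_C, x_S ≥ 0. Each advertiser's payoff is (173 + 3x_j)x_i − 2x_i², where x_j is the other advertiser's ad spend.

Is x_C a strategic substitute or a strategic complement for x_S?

strategic complements

Crestline's payoff is (173 + 3x_S)x_C − 2x_C².
∂π/∂x_C = 173 + 3x_S − 4x_C = 0, so x_C = 43.25 + 0.75x_S.
The best-response slope dx_C/dx_S = 0.75 > 0: the reaction function is upward-sloping, so the choices are strategic complements.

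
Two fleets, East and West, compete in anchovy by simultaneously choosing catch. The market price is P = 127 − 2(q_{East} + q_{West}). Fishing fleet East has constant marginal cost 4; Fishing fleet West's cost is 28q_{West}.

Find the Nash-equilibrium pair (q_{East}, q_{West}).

24.5, 12.5

Fishing fleet East's profit: π = q_{East}(127 − 2(q_{East} + q_{West})) − 4q_{East}.
∂π/∂q_{East} = 123 − 4q_{East} − 2q_{West} = 0, so q_{East} = 30.75 − 0.5q_{West}.
By the same steps for West: q_{West} = 24.75 − 0.5q_{East}.
Solving the two reaction functions simultaneously: (1 − (−0.5)(−0.5))q_{East} = 30.75 − 0.5·24.75, so 0.75q_{East} = 18.375 and q_{East} = 24.5.
Then q_{West} = 24.75 − 0.5·24.5 = 12.5.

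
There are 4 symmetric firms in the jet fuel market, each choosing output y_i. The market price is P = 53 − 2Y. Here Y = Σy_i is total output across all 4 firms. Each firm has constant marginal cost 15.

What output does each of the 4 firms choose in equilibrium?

3.8

A representative firm's profit is π_i = y_i(53 − 2Y) − 15y_i, with Y = y_i + Σ_{j≠i} y_j.
First-order condition: 38 − 4y_i − 2Σ_{j≠i} y_j = 0.
With identical firms, set every y_j = y: then 38 − 4y − 6y = 0, i.e. y = 38/10 = 3.8.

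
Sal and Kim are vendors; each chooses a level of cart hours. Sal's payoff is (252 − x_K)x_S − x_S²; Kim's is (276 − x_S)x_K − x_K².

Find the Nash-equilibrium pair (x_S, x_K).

76, 100

Expanding Sal's payoff: 252x_S − x_Kx_S − x_S².
∂π/∂x_S = 252 − x_K − 2x_S = 0, so x_S = 126 − 0.5x_K.
Likewise for Kim: x_K = 138 − 0.5x_S.
Substituting the second reaction function into the first: x_S = 126 − 0.5(138 − 0.5x_S), which gives 0.75x_S = 57 ⇒ x_S = 76.
Then x_K = 138 − 0.5·76 = 100.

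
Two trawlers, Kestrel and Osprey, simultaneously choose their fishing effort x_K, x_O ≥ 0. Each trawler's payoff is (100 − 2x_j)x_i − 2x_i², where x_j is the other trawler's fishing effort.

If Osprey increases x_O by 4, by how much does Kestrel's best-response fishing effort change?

Kestrel's payoff is (100 − 2x_O)x_K − 2x_K².
∂π/∂x_K = 100 − 2x_O − 4x_K = 0, so x_K = 25 − 0.5x_O.
The reaction-function slope is −0.5, so a 4-unit rise in x_O moves x_K by −0.5 × 4 = −2. Kestrel's best response falls — the actions are strategic substitutes.

-2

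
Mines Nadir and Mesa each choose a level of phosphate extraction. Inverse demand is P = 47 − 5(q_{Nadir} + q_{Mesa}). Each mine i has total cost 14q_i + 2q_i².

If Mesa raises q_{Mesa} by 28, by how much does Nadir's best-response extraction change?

-10

Mine Nadir's profit: π = q_{Nadir}(47 − 5(q_{Nadir} + q_{Mesa})) − 14q_{Nadir} − 2q_{Nadir}².
∂π/∂q_{Nadir} = 33 − 14q_{Nadir} − 5q_{Mesa} = 0, so q_{Nadir} = 33/14 − (5/14)q_{Mesa}.
The reaction-function slope is −5/14, so a 28-unit rise in q_{Mesa} moves q_{Nadir} by −5/14 × 28 = −10. Nadir's best response falls — the actions are strategic substitutes.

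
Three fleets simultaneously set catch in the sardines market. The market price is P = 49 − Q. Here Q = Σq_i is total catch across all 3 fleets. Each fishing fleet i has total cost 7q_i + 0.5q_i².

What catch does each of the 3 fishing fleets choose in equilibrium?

A representative fishing fleet's profit is π_i = q_i(49 − Q) − 7q_i − 0.5q_i², with Q = q_i + Σ_{j≠i} q_j.
First-order condition: 42 − 3q_i − Σ_{j≠i} q_j = 0.
Imposing symmetry (q_j = q for all j) turns Σ_{j≠i} q_j into 2q, so 42 = 5q and q = 8.4.

8.4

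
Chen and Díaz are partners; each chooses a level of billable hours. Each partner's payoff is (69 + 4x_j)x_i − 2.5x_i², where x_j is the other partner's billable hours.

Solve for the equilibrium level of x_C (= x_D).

Chen's payoff is (69 + 4x_D)x_C − 2.5x_C².
∂π/∂x_C = 69 + 4x_D − 5x_C = 0, so x_C = 13.8 + 0.8x_D.
By symmetry x_D = x_C; substituting into the reaction function, 0.2x_C = 13.8 and x_C = 69.

69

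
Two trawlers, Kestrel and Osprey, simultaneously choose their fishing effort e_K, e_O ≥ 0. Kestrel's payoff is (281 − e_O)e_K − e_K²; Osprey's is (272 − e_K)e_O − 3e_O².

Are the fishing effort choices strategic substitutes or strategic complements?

Expanding Kestrel's payoff: 281e_K − e_Oe_K − e_K².
∂π/∂e_K = 281 − e_O − 2e_K = 0, so e_K = 140.5 − 0.5e_O.
The best-response slope de_K/de_O = −0.5 < 0: the reaction function is downward-sloping, so the choices are strategic substitutes.

strategic substitutes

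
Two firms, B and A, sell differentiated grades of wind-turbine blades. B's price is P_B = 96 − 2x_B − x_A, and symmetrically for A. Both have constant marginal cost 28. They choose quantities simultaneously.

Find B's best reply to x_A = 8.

15

Firm B's profit: π = x_B(96 − 2x_B − x_A) − 28x_B.
∂π/∂x_B = 68 − 4x_B − x_A = 0 ⇒ x_B = 17 − 0.25x_A.
At x_A = 8: x_B = 17 − 0.25·8 = 15.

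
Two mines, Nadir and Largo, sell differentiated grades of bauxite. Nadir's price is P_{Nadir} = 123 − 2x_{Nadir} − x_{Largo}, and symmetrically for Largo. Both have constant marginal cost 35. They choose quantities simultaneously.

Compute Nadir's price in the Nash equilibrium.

70.2

Mine Nadir's profit: π = x_{Nadir}(123 − 2x_{Nadir} − x_{Largo}) − 35x_{Nadir}.
∂π/∂x_{Nadir} = 88 − 4x_{Nadir} − x_{Largo} = 0 ⇒ x_{Nadir} = 22 − 0.25x_{Largo}.
Setting x_{Nadir} = x_{Largo} in the reaction function: x_{Nadir} = 22 − 0.25x_{Nadir}, so x_{Nadir} = 22 / 1.25 = 17.6.
P_{Nadir} = 123 − 2·17.6 − 17.6 = 70.2.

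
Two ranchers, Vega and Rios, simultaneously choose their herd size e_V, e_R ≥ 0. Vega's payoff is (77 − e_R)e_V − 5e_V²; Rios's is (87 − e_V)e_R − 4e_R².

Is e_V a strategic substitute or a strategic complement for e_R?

Expanding Vega's payoff: 77e_V − e_Re_V − 5e_V².
∂π/∂e_V = 77 − e_R − 10e_V = 0, so e_V = 7.7 − 0.1e_R.
The best-response slope de_V/de_R = −0.1 < 0: the reaction function is downward-sloping, so the choices are strategic substitutes.

strategic substitutes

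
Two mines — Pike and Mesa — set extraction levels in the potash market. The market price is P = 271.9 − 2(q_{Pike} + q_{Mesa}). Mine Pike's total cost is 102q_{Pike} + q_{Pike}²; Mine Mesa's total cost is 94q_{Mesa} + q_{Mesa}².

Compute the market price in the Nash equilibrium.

Mine Pike's profit: π = q_{Pike}(271.9 − 2(q_{Pike} + q_{Mesa})) − 102q_{Pike} − q_{Pike}².
∂π/∂q_{Pike} = 169.9 − 6q_{Pike} − 2q_{Mesa} = 0, so q_{Pike} = 1699/60 − (1/3)q_{Mesa}.
By the same steps for Mesa: q_{Mesa} = 29.65 − (1/3)q_{Pike}.
Solving the two reaction functions simultaneously: (1 − (−1/3)(−1/3))q_{Pike} = 1699/60 − (1/3)·29.65, so (8/9)q_{Pike} = 553/30 and q_{Pike} = 20.7375.
Then q_{Mesa} = 29.65 − (1/3)·20.7375 = 22.7375.
Equilibrium price: P = 271.9 − 2·43.475 = 184.95.

184.95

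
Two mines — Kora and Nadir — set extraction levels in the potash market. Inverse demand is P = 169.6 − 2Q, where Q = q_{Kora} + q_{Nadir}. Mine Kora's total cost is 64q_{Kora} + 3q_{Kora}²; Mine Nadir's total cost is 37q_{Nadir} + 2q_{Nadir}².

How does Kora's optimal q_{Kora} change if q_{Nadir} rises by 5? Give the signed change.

-1

Mine Kora's profit: π = q_{Kora}(169.6 − 2(q_{Kora} + q_{Nadir})) − 64q_{Kora} − 3q_{Kora}².
∂π/∂q_{Kora} = 105.6 − 10q_{Kora} − 2q_{Nadir} = 0, so q_{Kora} = 10.56 − 0.2q_{Nadir}.
The reaction-function slope is −0.2, so a 5-unit rise in q_{Nadir} moves q_{Kora} by −0.2 × 5 = −1. Kora's best response falls — the actions are strategic substitutes.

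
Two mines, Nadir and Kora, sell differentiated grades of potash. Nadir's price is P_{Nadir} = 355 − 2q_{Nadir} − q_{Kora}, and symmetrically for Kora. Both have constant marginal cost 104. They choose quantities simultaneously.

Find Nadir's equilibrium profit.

Mine Nadir's profit: π = q_{Nadir}(355 − 2q_{Nadir} − q_{Kora}) − 104q_{Nadir}.
∂π/∂q_{Nadir} = 251 − 4q_{Nadir} − q_{Kora} = 0 ⇒ q_{Nadir} = 62.75 − 0.25q_{Kora}.
The game is symmetric, so in equilibrium q_{Kora} = q_{Nadir}: the reaction function gives 1.25q_{Nadir} = 62.75, hence q_{Nadir} = 50.2.
P_{Nadir} = 355 − 2·50.2 − 50.2 = 204.4.
Profit = (204.4 − 104)·50.2 = 5040.08.

5040.08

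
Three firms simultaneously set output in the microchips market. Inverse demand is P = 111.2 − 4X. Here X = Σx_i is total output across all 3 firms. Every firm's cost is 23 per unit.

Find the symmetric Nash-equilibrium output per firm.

A representative firm's profit is π_i = x_i(111.2 − 4X) − 23x_i, with X = x_i + Σ_{j≠i} x_j.
First-order condition: 88.2 − 8x_i − 4Σ_{j≠i} x_j = 0.
Imposing symmetry (x_j = x for all j) turns Σ_{j≠i} x_j into 2x, so 88.2 = 16x and x = 5.5125.

5.5125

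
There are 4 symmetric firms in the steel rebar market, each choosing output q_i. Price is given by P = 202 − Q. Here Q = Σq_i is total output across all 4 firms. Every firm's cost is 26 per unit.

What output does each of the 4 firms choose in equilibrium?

A representative firm's profit is π_i = q_i(202 − Q) − 26q_i, with Q = q_i + Σ_{j≠i} q_j.
First-order condition: 176 − 2q_i − Σ_{j≠i} q_j = 0.
With identical firms, set every q_j = q: then 176 − 2q − 3q = 0, i.e. q = 176/5 = 35.2.

35.2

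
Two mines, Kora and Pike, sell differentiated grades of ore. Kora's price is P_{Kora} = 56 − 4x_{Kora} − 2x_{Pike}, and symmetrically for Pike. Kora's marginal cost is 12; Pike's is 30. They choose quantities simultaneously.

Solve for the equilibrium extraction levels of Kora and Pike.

5, 2

Mine Kora's profit: π = x_{Kora}(56 − 4x_{Kora} − 2x_{Pike}) − 12x_{Kora}.
∂π/∂x_{Kora} = 44 − 8x_{Kora} − 2x_{Pike} = 0 ⇒ x_{Kora} = 5.5 − 0.25x_{Pike}.
Similarly x_{Pike} = 3.25 − 0.25x_{Kora}.
Solving the two reaction functions simultaneously: (1 − (−0.25)(−0.25))x_{Kora} = 5.5 − 0.25·3.25, so 0.9375x_{Kora} = 4.6875 and x_{Kora} = 5.
Then x_{Pike} = 3.25 − 0.25·5 = 2.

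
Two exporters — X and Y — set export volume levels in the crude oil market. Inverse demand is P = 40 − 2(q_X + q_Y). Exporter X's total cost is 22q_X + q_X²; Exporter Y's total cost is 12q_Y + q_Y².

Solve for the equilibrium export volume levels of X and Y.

Exporter X's profit: π = q_X(40 − 2(q_X + q_Y)) − 22q_X − q_X².
∂π/∂q_X = 18 − 6q_X − 2q_Y = 0, so q_X = 3 − (1/3)q_Y.
By the same steps for Y: q_Y = 14/3 − (1/3)q_X.
Substituting the second reaction function into the first: q_X = 3 − (1/3)(14/3 − (1/3)q_X), which gives (8/9)q_X = 13/9 ⇒ q_X = 1.625.
Then q_Y = 14/3 − (1/3)·1.625 = 4.125.

1.625, 4.125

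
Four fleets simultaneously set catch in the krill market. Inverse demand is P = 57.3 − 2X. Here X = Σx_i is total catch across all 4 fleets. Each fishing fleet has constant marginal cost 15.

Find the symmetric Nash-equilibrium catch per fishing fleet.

4.23

A representative fishing fleet's profit is π_i = x_i(57.3 − 2X) − 15x_i, with X = x_i + Σ_{j≠i} x_j.
First-order condition: 42.3 − 4x_i − 2Σ_{j≠i} x_j = 0.
Imposing symmetry (x_j = x for all j) turns Σ_{j≠i} x_j into 3x, so 42.3 = 10x and x = 4.23.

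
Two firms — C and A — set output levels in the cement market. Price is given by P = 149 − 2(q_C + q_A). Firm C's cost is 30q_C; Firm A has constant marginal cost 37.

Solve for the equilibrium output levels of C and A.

Firm C's profit: π = q_C(149 − 2(q_C + q_A)) − 30q_C.
∂π/∂q_C = 119 − 4q_C − 2q_A = 0, so q_C = 29.75 − 0.5q_A.
By the same steps for A: q_A = 28 − 0.5q_C.
Substituting the second reaction function into the first: q_C = 29.75 − 0.5(28 − 0.5q_C), which gives 0.75q_C = 15.75 ⇒ q_C = 21.
Then q_A = 28 − 0.5·21 = 17.5.

21, 17.5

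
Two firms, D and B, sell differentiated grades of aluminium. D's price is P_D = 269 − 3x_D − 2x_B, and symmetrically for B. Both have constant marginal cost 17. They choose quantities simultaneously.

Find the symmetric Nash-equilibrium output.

31.5

Firm D's profit: π = x_D(269 − 3x_D − 2x_B) − 17x_D.
∂π/∂x_D = 252 − 6x_D − 2x_B = 0 ⇒ x_D = 42 − (1/3)x_B.
By symmetry x_B = x_D; substituting into the reaction function, (4/3)x_D = 42 and x_D = 31.5.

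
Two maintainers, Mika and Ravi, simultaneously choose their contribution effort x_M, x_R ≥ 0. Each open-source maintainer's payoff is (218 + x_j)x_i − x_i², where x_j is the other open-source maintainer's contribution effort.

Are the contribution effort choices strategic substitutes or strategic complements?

Mika's payoff is (218 + x_R)x_M − x_M².
∂π/∂x_M = 218 + x_R − 2x_M = 0, so x_M = 109 + 0.5x_R.
The best-response slope dx_M/dx_R = 0.5 > 0: the reaction function is upward-sloping, so the choices are strategic complements.

strategic complements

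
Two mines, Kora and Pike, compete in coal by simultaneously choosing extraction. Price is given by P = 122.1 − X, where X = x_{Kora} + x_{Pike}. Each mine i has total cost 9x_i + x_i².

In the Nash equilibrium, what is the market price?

Mine Kora's profit: π = x_{Kora}(122.1 − (x_{Kora} + x_{Pike})) − 9x_{Kora} − x_{Kora}².
∂π/∂x_{Kora} = 113.1 − 4x_{Kora} − x_{Pike} = 0, so x_{Kora} = 28.275 − 0.25x_{Pike}.
By symmetry x_{Pike} = x_{Kora}; substituting into the reaction function, 1.25x_{Kora} = 28.275 and x_{Kora} = 22.62.
Equilibrium price: P = 122.1 − 45.24 = 76.86.

76.86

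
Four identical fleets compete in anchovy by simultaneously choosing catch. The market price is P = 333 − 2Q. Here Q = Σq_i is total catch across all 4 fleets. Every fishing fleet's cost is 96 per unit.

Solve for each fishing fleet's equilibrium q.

23.7

A representative fishing fleet's profit is π_i = q_i(333 − 2Q) − 96q_i, with Q = q_i + Σ_{j≠i} q_j.
First-order condition: 237 − 4q_i − 2Σ_{j≠i} q_j = 0.
Imposing symmetry (q_j = q for all j) turns Σ_{j≠i} q_j into 3q, so 237 = 10q and q = 23.7.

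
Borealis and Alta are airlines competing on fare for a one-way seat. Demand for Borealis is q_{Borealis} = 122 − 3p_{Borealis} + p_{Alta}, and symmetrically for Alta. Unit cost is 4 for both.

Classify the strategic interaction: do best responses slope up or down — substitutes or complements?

strategic complements

Borealis's profit: π = (p_{Borealis} − 4)(122 − 3p_{Borealis} + p_{Alta}).
∂π/∂p_{Borealis} = 134 − 6p_{Borealis} + p_{Alta} = 0 ⇒ p_{Borealis} = 67/3 + (1/6)p_{Alta}.
The best-response slope dp_{Borealis}/dp_{Alta} = 1/6 > 0: the reaction function is upward-sloping, so the choices are strategic complements.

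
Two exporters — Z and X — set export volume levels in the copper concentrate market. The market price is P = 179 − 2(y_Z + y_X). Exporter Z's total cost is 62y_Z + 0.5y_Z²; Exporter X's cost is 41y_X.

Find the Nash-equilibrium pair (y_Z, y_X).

Exporter Z's profit: π = y_Z(179 − 2(y_Z + y_X)) − 62y_Z − 0.5y_Z².
∂π/∂y_Z = 117 − 5y_Z − 2y_X = 0, so y_Z = 23.4 − 0.4y_X.
For X: ∂π/∂y_X = 138 − 4y_X − 2y_Z = 0 ⇒ y_X = 34.5 − 0.5y_Z.
Solving the two reaction functions simultaneously: (1 − (−0.4)(−0.5))y_Z = 23.4 − 0.4·34.5, so 0.8y_Z = 9.6 and y_Z = 12.
Then y_X = 34.5 − 0.5·12 = 28.5.

12, 28.5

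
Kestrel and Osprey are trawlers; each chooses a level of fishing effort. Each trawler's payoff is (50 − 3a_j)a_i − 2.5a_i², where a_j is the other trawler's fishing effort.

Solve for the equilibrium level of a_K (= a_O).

6.25

Kestrel's payoff is (50 − 3a_O)a_K − 2.5a_K².
∂π/∂a_K = 50 − 3a_O − 5a_K = 0, so a_K = 10 − 0.6a_O.
By symmetry a_O = a_K; substituting into the reaction function, 1.6a_K = 10 and a_K = 6.25.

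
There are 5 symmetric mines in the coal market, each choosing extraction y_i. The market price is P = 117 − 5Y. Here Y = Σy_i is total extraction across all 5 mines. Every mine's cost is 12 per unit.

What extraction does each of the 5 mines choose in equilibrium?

A representative mine's profit is π_i = y_i(117 − 5Y) − 12y_i, with Y = y_i + Σ_{j≠i} y_j.
First-order condition: 105 − 10y_i − 5Σ_{j≠i} y_j = 0.
In a symmetric equilibrium every mine chooses the same y, so Σ_{j≠i} y_j = 4y. The condition becomes 105 − 30y = 0, giving y = 105/30 = 3.5.

3.5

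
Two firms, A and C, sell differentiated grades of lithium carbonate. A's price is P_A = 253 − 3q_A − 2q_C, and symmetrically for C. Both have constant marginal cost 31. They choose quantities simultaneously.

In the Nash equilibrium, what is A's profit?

Firm A's profit: π = q_A(253 − 3q_A − 2q_C) − 31q_A.
∂π/∂q_A = 222 − 6q_A − 2q_C = 0 ⇒ q_A = 37 − (1/3)q_C.
The game is symmetric, so in equilibrium q_C = q_A: the reaction function gives (4/3)q_A = 37, hence q_A = 27.75.
P_A = 253 − 3·27.75 − 2·27.75 = 114.25.
Profit = (114.25 − 31)·27.75 = 2310.1875.

2310.1875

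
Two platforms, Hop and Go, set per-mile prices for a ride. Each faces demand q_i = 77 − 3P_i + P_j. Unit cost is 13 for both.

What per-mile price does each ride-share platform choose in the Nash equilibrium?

23.2

Hop's profit: π = (P_{Hop} − 13)(77 − 3P_{Hop} + P_{Go}).
∂π/∂P_{Hop} = 116 − 6P_{Hop} + P_{Go} = 0 ⇒ P_{Hop} = 58/3 + (1/6)P_{Go}.
Setting P_{Hop} = P_{Go} in the reaction function: P_{Hop} = 58/3 + (1/6)P_{Hop}, so P_{Hop} = (58/3) / (5/6) = 23.2.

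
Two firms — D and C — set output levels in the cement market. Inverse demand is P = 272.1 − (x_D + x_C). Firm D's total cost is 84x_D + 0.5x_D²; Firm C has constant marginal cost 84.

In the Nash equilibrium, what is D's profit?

Firm D's profit: π = x_D(272.1 − (x_D + x_C)) − 84x_D − 0.5x_D².
∂π/∂x_D = 188.1 − 3x_D − x_C = 0, so x_D = 62.7 − (1/3)x_C.
For C: ∂π/∂x_C = 188.1 − 2x_C − x_D = 0 ⇒ x_C = 94.05 − 0.5x_D.
Substituting the second reaction function into the first: x_D = 62.7 − (1/3)(94.05 − 0.5x_D), which gives (5/6)x_D = 31.35 ⇒ x_D = 37.62.
Then x_C = 94.05 − 0.5·37.62 = 75.24.
Price P = 272.1 − 112.86 = 159.24.
D's profit: (159.24 − 84)·37.62 − 0.5(37.62)² = 2122.8966.

2122.8966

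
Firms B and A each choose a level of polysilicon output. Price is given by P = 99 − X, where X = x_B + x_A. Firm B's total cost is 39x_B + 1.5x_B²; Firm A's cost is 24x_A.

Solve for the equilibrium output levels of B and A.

Firm B's profit: π = x_B(99 − (x_B + x_A)) − 39x_B − 1.5x_B².
∂π/∂x_B = 60 − 5x_B − x_A = 0, so x_B = 12 − 0.2x_A.
For A: ∂π/∂x_A = 75 − 2x_A − x_B = 0 ⇒ x_A = 37.5 − 0.5x_B.
Solving the two reaction functions simultaneously: (1 − (−0.2)(−0.5))x_B = 12 − 0.2·37.5, so 0.9x_B = 4.5 and x_B = 5.
Then x_A = 37.5 − 0.5·5 = 35.

5, 35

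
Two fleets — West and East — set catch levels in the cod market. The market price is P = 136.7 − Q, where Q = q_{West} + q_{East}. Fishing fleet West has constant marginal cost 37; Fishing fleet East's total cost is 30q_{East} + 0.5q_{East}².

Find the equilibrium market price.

75.48

Fishing fleet West's profit: π = q_{West}(136.7 − (q_{West} + q_{East})) − 37q_{West}.
∂π/∂q_{West} = 99.7 − 2q_{West} − q_{East} = 0, so q_{West} = 49.85 − 0.5q_{East}.
For East: ∂π/∂q_{East} = 106.7 − 3q_{East} − q_{West} = 0 ⇒ q_{East} = 1067/30 − (1/3)q_{West}.
Solving the two reaction functions simultaneously: (1 − (−0.5)(−1/3))q_{West} = 49.85 − 0.5·(1067/30), so (5/6)q_{West} = 481/15 and q_{West} = 38.48.
Then q_{East} = 1067/30 − (1/3)·38.48 = 22.74.
Equilibrium price: P = 136.7 − 61.22 = 75.48.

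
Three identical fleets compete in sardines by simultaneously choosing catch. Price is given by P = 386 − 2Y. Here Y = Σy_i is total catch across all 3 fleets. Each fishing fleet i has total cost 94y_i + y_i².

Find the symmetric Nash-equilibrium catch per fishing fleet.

29.2

A representative fishing fleet's profit is π_i = y_i(386 − 2Y) − 94y_i − y_i², with Y = y_i + Σ_{j≠i} y_j.
First-order condition: 292 − 6y_i − 2Σ_{j≠i} y_j = 0.
Imposing symmetry (y_j = y for all j) turns Σ_{j≠i} y_j into 2y, so 292 = 10y and y = 29.2.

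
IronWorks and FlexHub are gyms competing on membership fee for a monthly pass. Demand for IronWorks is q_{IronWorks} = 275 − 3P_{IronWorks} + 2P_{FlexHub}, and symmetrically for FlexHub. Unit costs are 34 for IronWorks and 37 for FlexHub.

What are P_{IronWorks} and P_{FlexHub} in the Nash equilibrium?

94.8125, 95.9375

IronWorks's profit: π = (P_{IronWorks} − 34)(275 − 3P_{IronWorks} + 2P_{FlexHub}).
∂π/∂P_{IronWorks} = 377 − 6P_{IronWorks} + 2P_{FlexHub} = 0 ⇒ P_{IronWorks} = 377/6 + (1/3)P_{FlexHub}.
Similarly P_{FlexHub} = 193/3 + (1/3)P_{IronWorks}.
Solving the two reaction functions simultaneously: (1 − (1/3)(1/3))P_{IronWorks} = 377/6 + (1/3)·(193/3), so (8/9)P_{IronWorks} = 1517/18 and P_{IronWorks} = 94.8125.
Then P_{FlexHub} = 193/3 + (1/3)·94.8125 = 95.9375.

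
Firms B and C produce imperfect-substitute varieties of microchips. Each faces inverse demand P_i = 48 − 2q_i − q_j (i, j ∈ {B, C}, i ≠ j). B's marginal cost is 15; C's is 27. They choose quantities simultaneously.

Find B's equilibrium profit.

Firm B's profit: π = q_B(48 − 2q_B − q_C) − 15q_B.
∂π/∂q_B = 33 − 4q_B − q_C = 0 ⇒ q_B = 8.25 − 0.25q_C.
Similarly q_C = 5.25 − 0.25q_B.
Substituting the second reaction function into the first: q_B = 8.25 − 0.25(5.25 − 0.25q_B), which gives 0.9375q_B = 6.9375 ⇒ q_B = 7.4.
Then q_C = 5.25 − 0.25·7.4 = 3.4.
P_B = 48 − 2·7.4 − 3.4 = 29.8.
Profit = (29.8 − 15)·7.4 = 109.52.

109.52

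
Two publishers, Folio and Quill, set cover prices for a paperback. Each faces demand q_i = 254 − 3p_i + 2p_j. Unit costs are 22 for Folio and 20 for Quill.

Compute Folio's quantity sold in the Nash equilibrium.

172.875

Folio's profit: π = (p_{Folio} − 22)(254 − 3p_{Folio} + 2p_{Quill}).
∂π/∂p_{Folio} = 320 − 6p_{Folio} + 2p_{Quill} = 0 ⇒ p_{Folio} = 160/3 + (1/3)p_{Quill}.
Similarly p_{Quill} = 157/3 + (1/3)p_{Folio}.
Substituting the second reaction function into the first: p_{Folio} = 160/3 + (1/3)(157/3 + (1/3)p_{Folio}), which gives (8/9)p_{Folio} = 637/9 ⇒ p_{Folio} = 79.625.
Then p_{Quill} = 157/3 + (1/3)·79.625 = 78.875.
q_{Folio} = 254 − 3·79.625 + 2·78.875 = 172.875.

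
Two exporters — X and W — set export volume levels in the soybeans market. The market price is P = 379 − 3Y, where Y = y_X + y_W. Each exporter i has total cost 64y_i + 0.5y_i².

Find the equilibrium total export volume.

63

Exporter X's profit: π = y_X(379 − 3(y_X + y_W)) − 64y_X − 0.5y_X².
∂π/∂y_X = 315 − 7y_X − 3y_W = 0, so y_X = 45 − (3/7)y_W.
The game is symmetric, so in equilibrium y_W = y_X: the reaction function gives (10/7)y_X = 45, hence y_X = 31.5.
Total export volume: 31.5 + 31.5 = 63.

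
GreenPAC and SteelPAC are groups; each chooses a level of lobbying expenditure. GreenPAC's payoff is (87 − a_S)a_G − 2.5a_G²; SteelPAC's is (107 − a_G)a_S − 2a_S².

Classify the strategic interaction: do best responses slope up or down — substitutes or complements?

Expanding GreenPAC's payoff: 87a_G − a_Sa_G − 2.5a_G².
∂π/∂a_G = 87 − a_S − 5a_G = 0, so a_G = 17.4 − 0.2a_S.
The best-response slope da_G/da_S = −0.2 < 0: the reaction function is downward-sloping, so the choices are strategic substitutes.

strategic substitutes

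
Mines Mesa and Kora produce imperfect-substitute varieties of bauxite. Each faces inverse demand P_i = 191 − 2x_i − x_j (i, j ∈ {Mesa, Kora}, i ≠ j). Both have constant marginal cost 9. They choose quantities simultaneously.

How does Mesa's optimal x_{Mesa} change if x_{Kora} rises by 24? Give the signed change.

-6

Mine Mesa's profit: π = x_{Mesa}(191 − 2x_{Mesa} − x_{Kora}) − 9x_{Mesa}.
∂π/∂x_{Mesa} = 182 − 4x_{Mesa} − x_{Kora} = 0 ⇒ x_{Mesa} = 45.5 − 0.25x_{Kora}.
The reaction-function slope is −0.25, so a 24-unit rise in x_{Kora} moves x_{Mesa} by −0.25 × 24 = −6. Mesa's best response falls — the actions are strategic substitutes.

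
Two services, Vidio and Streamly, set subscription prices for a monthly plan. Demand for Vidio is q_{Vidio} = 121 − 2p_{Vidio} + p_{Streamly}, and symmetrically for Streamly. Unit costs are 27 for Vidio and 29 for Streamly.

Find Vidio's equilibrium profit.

1997.12

Vidio's profit: π = (p_{Vidio} − 27)(121 − 2p_{Vidio} + p_{Streamly}).
∂π/∂p_{Vidio} = 175 − 4p_{Vidio} + p_{Streamly} = 0 ⇒ p_{Vidio} = 43.75 + 0.25p_{Streamly}.
Similarly p_{Streamly} = 44.75 + 0.25p_{Vidio}.
Plugging p_{Streamly} into Vidio's best response: p_{Vidio} = 43.75 + 0.25(44.75 + 0.25p_{Vidio}) ⇒ 0.9375p_{Vidio} = 54.9375, so p_{Vidio} = 58.6.
Then p_{Streamly} = 44.75 + 0.25·58.6 = 59.4.
q_{Vidio} = 121 − 2·58.6 + 59.4 = 63.2.
Profit = (58.6 − 27)·63.2 = 1997.12.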